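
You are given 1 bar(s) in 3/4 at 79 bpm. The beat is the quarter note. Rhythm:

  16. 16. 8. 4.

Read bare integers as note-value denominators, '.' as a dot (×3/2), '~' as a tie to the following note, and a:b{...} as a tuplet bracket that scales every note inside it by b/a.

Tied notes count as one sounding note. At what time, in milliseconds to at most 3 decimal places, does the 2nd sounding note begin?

1. 0.0ms @ 0 + 284.81ms (3/8)
2. 284.81ms @ 3/8 + 284.81ms (3/8)
3. 569.62ms @ 3/4 + 569.62ms (3/4)
4. 1139.241ms @ 3/2 + 1139.241ms (3/2)

note 2 onset = 3/8b = 284.81ms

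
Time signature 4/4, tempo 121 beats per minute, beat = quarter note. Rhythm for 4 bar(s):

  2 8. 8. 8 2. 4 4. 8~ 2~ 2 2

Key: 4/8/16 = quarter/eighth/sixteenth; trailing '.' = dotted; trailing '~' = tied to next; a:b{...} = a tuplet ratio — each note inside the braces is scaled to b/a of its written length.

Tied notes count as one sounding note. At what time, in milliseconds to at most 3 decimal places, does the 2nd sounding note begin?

1. 0.0ms @ 0 + 991.736ms (2)
2. 991.736ms @ 2 + 371.901ms (3/4)
3. 1363.636ms @ 11/4 + 371.901ms (3/4)
4. 1735.537ms @ 7/2 + 247.934ms (1/2)
5. 1983.471ms @ 4 + 1487.603ms (3)
6. 3471.074ms @ 7 + 495.868ms (1)
7. 3966.942ms @ 8 + 743.802ms (3/2)
8. 4710.744ms @ 19/2 + 2231.405ms (9/2)
9. 6942.149ms @ 14 + 991.736ms (2)

note 2 onset = 2b = 991.736ms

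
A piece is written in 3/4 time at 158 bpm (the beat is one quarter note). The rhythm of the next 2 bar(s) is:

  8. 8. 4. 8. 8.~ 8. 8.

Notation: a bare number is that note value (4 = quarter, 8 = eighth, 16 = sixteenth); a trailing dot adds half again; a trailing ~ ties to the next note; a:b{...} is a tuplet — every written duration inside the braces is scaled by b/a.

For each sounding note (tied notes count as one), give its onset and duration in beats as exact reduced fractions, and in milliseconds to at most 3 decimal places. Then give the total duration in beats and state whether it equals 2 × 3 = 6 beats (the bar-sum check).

1) 0.0ms=0b +284.81ms=3/4b
2) 284.81ms=3/4b +284.81ms=3/4b
3) 569.62ms=3/2b +569.62ms=3/2b
4) 1139.241ms=3b +284.81ms=3/4b
5) 1424.051ms=15/4b +569.62ms=3/2b
6) 1993.671ms=21/4b +284.81ms=3/4b
Σ=6b of 6 (158bpm 3/4) — PASS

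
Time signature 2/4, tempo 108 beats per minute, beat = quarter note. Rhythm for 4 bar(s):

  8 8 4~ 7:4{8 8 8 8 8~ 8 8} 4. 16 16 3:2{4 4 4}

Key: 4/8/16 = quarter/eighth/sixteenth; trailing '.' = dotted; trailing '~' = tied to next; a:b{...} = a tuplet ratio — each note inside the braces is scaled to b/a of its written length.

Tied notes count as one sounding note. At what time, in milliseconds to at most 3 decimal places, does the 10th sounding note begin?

1. 0.0ms @ 0 + 277.778ms (1/2)
2. 277.778ms @ 1/2 + 277.778ms (1/2)
3. 555.556ms @ 1 + 714.286ms (9/7)
4. 1269.841ms @ 16/7 + 158.73ms (2/7)
5. 1428.571ms @ 18/7 + 158.73ms (2/7)
6. 1587.302ms @ 20/7 + 158.73ms (2/7)
7. 1746.032ms @ 22/7 + 317.46ms (4/7)
8. 2063.492ms @ 26/7 + 158.73ms (2/7)
9. 2222.222ms @ 4 + 833.333ms (3/2)
10. 3055.556ms @ 11/2 + 138.889ms (1/4)
11. 3194.444ms @ 23/4 + 138.889ms (1/4)
12. 3333.333ms @ 6 + 370.37ms (2/3)
13. 3703.704ms @ 20/3 + 370.37ms (2/3)
14. 4074.074ms @ 22/3 + 370.37ms (2/3)

note 10 onset = 11/2b = 3055.556ms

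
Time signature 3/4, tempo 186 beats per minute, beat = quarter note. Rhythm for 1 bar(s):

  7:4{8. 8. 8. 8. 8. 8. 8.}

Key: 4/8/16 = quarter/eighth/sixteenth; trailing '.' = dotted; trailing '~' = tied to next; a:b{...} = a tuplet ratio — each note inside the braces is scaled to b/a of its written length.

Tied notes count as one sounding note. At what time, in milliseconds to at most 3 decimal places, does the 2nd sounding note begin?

1. 0.0ms @ 0 + 138.249ms (3/7)
2. 138.249ms @ 3/7 + 138.249ms (3/7)
3. 276.498ms @ 6/7 + 138.249ms (3/7)
4. 414.747ms @ 9/7 + 138.249ms (3/7)
5. 552.995ms @ 12/7 + 138.249ms (3/7)
6. 691.244ms @ 15/7 + 138.249ms (3/7)
7. 829.493ms @ 18/7 + 138.249ms (3/7)

note 2 onset = 3/7b = 138.249ms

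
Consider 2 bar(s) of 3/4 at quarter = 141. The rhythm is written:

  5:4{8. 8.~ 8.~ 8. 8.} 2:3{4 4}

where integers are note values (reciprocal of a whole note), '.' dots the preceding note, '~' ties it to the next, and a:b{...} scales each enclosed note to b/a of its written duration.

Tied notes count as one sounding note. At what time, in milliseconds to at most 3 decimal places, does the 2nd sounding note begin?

1. 0.0ms @ 0 + 255.319ms (3/5)
2. 255.319ms @ 3/5 + 765.957ms (9/5)
3. 1021.277ms @ 12/5 + 255.319ms (3/5)
4. 1276.596ms @ 3 + 638.298ms (3/2)
5. 1914.894ms @ 9/2 + 638.298ms (3/2)

note 2 onset = 3/5b = 255.319ms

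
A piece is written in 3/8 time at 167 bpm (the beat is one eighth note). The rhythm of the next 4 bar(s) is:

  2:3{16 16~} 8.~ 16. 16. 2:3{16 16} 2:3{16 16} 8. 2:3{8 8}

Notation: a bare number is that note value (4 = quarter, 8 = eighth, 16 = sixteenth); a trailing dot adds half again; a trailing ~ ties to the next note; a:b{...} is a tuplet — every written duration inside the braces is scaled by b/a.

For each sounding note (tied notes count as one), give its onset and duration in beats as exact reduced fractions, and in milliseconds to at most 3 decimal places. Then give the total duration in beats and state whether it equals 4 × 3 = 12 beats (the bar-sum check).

1) 0.0ms=0b +269.461ms=3/4b
2) 269.461ms=3/4b +1077.844ms=3b
3) 1347.305ms=15/4b +269.461ms=3/4b
4) 1616.766ms=9/2b +269.461ms=3/4b
5) 1886.228ms=21/4b +269.461ms=3/4b
6) 2155.689ms=6b +269.461ms=3/4b
7) 2425.15ms=27/4b +269.461ms=3/4b
8) 2694.611ms=15/2b +538.922ms=3/2b
9) 3233.533ms=9b +538.922ms=3/2b
10) 3772.455ms=21/2b +538.922ms=3/2b
Σ=12b of 12 (167bpm 3/8) — PASS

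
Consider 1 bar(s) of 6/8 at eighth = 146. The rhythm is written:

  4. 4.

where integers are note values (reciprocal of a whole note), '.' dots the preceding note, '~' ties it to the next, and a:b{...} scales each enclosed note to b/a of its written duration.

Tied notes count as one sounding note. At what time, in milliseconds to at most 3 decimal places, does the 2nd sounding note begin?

1. 0.0ms @ 0 + 1232.877ms (3)
2. 1232.877ms @ 3 + 1232.877ms (3)

note 2 onset = 3b = 1232.877ms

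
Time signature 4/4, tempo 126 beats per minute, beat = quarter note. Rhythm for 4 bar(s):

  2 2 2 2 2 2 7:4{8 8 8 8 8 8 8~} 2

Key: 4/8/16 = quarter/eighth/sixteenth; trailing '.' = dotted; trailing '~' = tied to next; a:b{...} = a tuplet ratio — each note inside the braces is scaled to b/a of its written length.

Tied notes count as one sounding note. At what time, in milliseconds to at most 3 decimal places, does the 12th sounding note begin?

1. 0.0ms @ 0 + 952.381ms (2)
2. 952.381ms @ 2 + 952.381ms (2)
3. 1904.762ms @ 4 + 952.381ms (2)
4. 2857.143ms @ 6 + 952.381ms (2)
5. 3809.524ms @ 8 + 952.381ms (2)
6. 4761.905ms @ 10 + 952.381ms (2)
7. 5714.286ms @ 12 + 136.054ms (2/7)
8. 5850.34ms @ 86/7 + 136.054ms (2/7)
9. 5986.395ms @ 88/7 + 136.054ms (2/7)
10. 6122.449ms @ 90/7 + 136.054ms (2/7)
11. 6258.503ms @ 92/7 + 136.054ms (2/7)
12. 6394.558ms @ 94/7 + 136.054ms (2/7)
13. 6530.612ms @ 96/7 + 1088.435ms (16/7)

note 12 onset = 94/7b = 6394.558ms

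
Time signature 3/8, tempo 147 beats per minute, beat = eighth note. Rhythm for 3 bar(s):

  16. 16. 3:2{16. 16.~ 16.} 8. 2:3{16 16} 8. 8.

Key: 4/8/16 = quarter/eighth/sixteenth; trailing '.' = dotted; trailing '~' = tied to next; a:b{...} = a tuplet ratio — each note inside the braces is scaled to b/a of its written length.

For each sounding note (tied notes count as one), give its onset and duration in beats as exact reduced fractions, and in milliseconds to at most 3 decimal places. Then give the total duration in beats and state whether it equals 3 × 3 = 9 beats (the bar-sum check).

1) 0.0ms=0b +306.122ms=3/4b
2) 306.122ms=3/4b +306.122ms=3/4b
3) 612.245ms=3/2b +204.082ms=1/2b
4) 816.327ms=2b +408.163ms=1b
5) 1224.49ms=3b +612.245ms=3/2b
6) 1836.735ms=9/2b +306.122ms=3/4b
7) 2142.857ms=21/4b +306.122ms=3/4b
8) 2448.98ms=6b +612.245ms=3/2b
9) 3061.224ms=15/2b +612.245ms=3/2b
Σ=9b of 9 (147bpm 3/8) — PASS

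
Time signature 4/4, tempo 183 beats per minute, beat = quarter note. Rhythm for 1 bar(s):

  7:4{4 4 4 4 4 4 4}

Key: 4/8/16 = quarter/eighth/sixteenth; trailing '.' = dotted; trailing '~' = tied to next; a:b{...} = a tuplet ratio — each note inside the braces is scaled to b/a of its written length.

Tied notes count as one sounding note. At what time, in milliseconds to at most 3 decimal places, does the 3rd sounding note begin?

1. 0.0ms @ 0 + 187.354ms (4/7)
2. 187.354ms @ 4/7 + 187.354ms (4/7)
3. 374.707ms @ 8/7 + 187.354ms (4/7)
4. 562.061ms @ 12/7 + 187.354ms (4/7)
5. 749.415ms @ 16/7 + 187.354ms (4/7)
6. 936.768ms @ 20/7 + 187.354ms (4/7)
7. 1124.122ms @ 24/7 + 187.354ms (4/7)

note 3 onset = 8/7b = 374.707ms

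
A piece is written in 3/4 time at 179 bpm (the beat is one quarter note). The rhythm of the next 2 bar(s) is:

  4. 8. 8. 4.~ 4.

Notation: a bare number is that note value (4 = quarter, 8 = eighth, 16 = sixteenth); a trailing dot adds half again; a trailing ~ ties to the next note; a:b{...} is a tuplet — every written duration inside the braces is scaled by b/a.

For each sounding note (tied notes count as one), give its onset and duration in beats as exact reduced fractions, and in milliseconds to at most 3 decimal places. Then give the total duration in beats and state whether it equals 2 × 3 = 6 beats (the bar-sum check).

1) 0.0ms=0b +502.793ms=3/2b
2) 502.793ms=3/2b +251.397ms=3/4b
3) 754.19ms=9/4b +251.397ms=3/4b
4) 1005.587ms=3b +1005.587ms=3b
Σ=6b of 6 (179bpm 3/4) — PASS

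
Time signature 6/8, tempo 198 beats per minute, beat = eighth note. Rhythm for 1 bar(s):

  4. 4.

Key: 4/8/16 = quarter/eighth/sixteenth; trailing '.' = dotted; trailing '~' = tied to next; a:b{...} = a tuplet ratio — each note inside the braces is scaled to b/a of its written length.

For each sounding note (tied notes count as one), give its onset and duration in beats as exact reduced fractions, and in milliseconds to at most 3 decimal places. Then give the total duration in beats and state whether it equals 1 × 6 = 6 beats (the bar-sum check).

1) 0.0ms=0b +909.091ms=3b
2) 909.091ms=3b +909.091ms=3b
Σ=6b of 6 (198bpm 6/8) — PASS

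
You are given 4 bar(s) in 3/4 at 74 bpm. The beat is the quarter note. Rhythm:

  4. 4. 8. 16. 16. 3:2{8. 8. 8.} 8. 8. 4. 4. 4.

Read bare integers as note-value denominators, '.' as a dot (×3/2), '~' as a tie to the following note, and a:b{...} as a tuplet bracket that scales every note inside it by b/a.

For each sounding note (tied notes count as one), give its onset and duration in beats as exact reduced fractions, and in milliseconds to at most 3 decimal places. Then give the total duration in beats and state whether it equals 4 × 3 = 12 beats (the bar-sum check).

1) 0.0ms=0b +1216.216ms=3/2b
2) 1216.216ms=3/2b +1216.216ms=3/2b
3) 2432.432ms=3b +608.108ms=3/4b
4) 3040.541ms=15/4b +304.054ms=3/8b
5) 3344.595ms=33/8b +304.054ms=3/8b
6) 3648.649ms=9/2b +405.405ms=1/2b
7) 4054.054ms=5b +405.405ms=1/2b
8) 4459.459ms=11/2b +405.405ms=1/2b
9) 4864.865ms=6b +608.108ms=3/4b
10) 5472.973ms=27/4b +608.108ms=3/4b
11) 6081.081ms=15/2b +1216.216ms=3/2b
12) 7297.297ms=9b +1216.216ms=3/2b
13) 8513.514ms=21/2b +1216.216ms=3/2b
Σ=12b of 12 (74bpm 3/4) — PASS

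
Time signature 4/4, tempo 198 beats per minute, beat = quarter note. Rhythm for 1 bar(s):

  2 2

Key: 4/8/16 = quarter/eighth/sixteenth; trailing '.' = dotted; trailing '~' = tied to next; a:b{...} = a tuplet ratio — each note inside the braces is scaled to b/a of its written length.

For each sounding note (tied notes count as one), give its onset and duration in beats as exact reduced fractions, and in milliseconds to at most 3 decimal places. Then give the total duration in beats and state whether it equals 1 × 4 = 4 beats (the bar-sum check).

1) 0.0ms=0b +606.061ms=2b
2) 606.061ms=2b +606.061ms=2b
Σ=4b of 4 (198bpm 4/4) — PASS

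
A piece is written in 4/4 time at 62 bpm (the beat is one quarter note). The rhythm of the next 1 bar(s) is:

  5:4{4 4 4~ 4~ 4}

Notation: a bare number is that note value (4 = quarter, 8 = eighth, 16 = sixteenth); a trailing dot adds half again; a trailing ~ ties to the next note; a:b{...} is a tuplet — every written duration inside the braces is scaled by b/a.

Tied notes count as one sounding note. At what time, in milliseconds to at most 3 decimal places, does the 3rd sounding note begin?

note 3 onset = 8/5b = 1548.387ms

1. 0.0ms @ 0 + 774.194ms (4/5)
2. 774.194ms @ 4/5 + 774.194ms (4/5)
3. 1548.387ms @ 8/5 + 2322.581ms (12/5)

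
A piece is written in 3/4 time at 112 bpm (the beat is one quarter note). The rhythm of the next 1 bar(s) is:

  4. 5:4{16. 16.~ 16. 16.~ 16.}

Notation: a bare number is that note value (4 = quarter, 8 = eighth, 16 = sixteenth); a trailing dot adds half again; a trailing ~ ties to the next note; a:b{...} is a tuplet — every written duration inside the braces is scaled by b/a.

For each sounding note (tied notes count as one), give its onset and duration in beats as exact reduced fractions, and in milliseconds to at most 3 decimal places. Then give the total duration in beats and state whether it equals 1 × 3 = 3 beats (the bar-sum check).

1) 0.0ms=0b +803.571ms=3/2b
2) 803.571ms=3/2b +160.714ms=3/10b
3) 964.286ms=9/5b +321.429ms=3/5b
4) 1285.714ms=12/5b +321.429ms=3/5b
Σ=3b of 3 (112bpm 3/4) — PASS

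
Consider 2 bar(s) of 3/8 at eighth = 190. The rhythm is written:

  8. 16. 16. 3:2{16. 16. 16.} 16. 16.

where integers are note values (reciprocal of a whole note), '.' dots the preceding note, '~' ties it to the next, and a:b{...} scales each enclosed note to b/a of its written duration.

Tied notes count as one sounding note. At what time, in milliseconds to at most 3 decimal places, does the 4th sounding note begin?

1. 0.0ms @ 0 + 473.684ms (3/2)
2. 473.684ms @ 3/2 + 236.842ms (3/4)
3. 710.526ms @ 9/4 + 236.842ms (3/4)
4. 947.368ms @ 3 + 157.895ms (1/2)
5. 1105.263ms @ 7/2 + 157.895ms (1/2)
6. 1263.158ms @ 4 + 157.895ms (1/2)
7. 1421.053ms @ 9/2 + 236.842ms (3/4)
8. 1657.895ms @ 21/4 + 236.842ms (3/4)

note 4 onset = 3b = 947.368ms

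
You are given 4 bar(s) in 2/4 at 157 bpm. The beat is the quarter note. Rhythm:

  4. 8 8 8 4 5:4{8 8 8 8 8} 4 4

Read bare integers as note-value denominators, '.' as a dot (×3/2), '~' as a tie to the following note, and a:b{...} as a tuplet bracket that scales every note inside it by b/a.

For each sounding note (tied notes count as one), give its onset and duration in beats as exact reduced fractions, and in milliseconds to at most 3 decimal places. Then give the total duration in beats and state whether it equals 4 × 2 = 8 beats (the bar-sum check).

1) 0.0ms=0b +573.248ms=3/2b
2) 573.248ms=3/2b +191.083ms=1/2b
3) 764.331ms=2b +191.083ms=1/2b
4) 955.414ms=5/2b +191.083ms=1/2b
5) 1146.497ms=3b +382.166ms=1b
6) 1528.662ms=4b +152.866ms=2/5b
7) 1681.529ms=22/5b +152.866ms=2/5b
8) 1834.395ms=24/5b +152.866ms=2/5b
9) 1987.261ms=26/5b +152.866ms=2/5b
10) 2140.127ms=28/5b +152.866ms=2/5b
11) 2292.994ms=6b +382.166ms=1b
12) 2675.159ms=7b +382.166ms=1b
Σ=8b of 8 (157bpm 2/4) — PASS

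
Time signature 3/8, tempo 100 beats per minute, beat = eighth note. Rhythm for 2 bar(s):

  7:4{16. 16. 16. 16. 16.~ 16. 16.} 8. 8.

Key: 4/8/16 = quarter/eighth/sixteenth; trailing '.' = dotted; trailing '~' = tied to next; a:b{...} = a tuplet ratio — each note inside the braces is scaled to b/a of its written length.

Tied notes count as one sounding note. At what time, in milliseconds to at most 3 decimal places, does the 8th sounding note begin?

1. 0.0ms @ 0 + 257.143ms (3/7)
2. 257.143ms @ 3/7 + 257.143ms (3/7)
3. 514.286ms @ 6/7 + 257.143ms (3/7)
4. 771.429ms @ 9/7 + 257.143ms (3/7)
5. 1028.571ms @ 12/7 + 514.286ms (6/7)
6. 1542.857ms @ 18/7 + 257.143ms (3/7)
7. 1800.0ms @ 3 + 900.0ms (3/2)
8. 2700.0ms @ 9/2 + 900.0ms (3/2)

note 8 onset = 9/2b = 2700.0ms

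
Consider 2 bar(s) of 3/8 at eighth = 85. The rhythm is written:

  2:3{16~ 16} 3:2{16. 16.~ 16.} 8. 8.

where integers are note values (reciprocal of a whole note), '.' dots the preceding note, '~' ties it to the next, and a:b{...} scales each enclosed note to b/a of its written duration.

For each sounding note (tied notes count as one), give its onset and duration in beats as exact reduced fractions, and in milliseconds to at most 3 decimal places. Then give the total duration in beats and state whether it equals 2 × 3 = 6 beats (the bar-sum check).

1) 0.0ms=0b +1058.824ms=3/2b
2) 1058.824ms=3/2b +352.941ms=1/2b
3) 1411.765ms=2b +705.882ms=1b
4) 2117.647ms=3b +1058.824ms=3/2b
5) 3176.471ms=9/2b +1058.824ms=3/2b
Σ=6b of 6 (85bpm 3/8) — PASS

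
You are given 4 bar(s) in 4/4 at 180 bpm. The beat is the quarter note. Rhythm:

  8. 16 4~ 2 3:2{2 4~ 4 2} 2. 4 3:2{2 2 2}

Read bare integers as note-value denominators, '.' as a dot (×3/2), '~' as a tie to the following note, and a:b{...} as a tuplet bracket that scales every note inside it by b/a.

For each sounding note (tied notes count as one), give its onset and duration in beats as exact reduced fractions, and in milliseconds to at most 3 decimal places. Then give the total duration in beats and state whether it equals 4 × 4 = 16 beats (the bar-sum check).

1) 0.0ms=0b +250.0ms=3/4b
2) 250.0ms=3/4b +83.333ms=1/4b
3) 333.333ms=1b +1000.0ms=3b
4) 1333.333ms=4b +444.444ms=4/3b
5) 1777.778ms=16/3b +444.444ms=4/3b
6) 2222.222ms=20/3b +444.444ms=4/3b
7) 2666.667ms=8b +1000.0ms=3b
8) 3666.667ms=11b +333.333ms=1b
9) 4000.0ms=12b +444.444ms=4/3b
10) 4444.444ms=40/3b +444.444ms=4/3b
11) 4888.889ms=44/3b +444.444ms=4/3b
Σ=16b of 16 (180bpm 4/4) — PASS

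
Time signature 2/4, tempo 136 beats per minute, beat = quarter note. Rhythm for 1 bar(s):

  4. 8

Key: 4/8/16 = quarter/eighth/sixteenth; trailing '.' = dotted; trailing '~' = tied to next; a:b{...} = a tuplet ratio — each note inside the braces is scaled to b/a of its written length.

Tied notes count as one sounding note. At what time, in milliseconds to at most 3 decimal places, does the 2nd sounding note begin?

note 2 onset = 3/2b = 661.765ms

1. 0.0ms @ 0 + 661.765ms (3/2)
2. 661.765ms @ 3/2 + 220.588ms (1/2)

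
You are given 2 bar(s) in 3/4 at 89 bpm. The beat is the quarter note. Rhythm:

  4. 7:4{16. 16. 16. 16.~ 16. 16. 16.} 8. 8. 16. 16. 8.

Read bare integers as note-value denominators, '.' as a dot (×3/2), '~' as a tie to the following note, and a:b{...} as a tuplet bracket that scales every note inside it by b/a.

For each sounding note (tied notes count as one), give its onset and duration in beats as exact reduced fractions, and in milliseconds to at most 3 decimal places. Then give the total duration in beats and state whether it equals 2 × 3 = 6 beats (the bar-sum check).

1) 0.0ms=0b +1011.236ms=3/2b
2) 1011.236ms=3/2b +144.462ms=3/14b
3) 1155.698ms=12/7b +144.462ms=3/14b
4) 1300.161ms=27/14b +144.462ms=3/14b
5) 1444.623ms=15/7b +288.925ms=3/7b
6) 1733.547ms=18/7b +144.462ms=3/14b
7) 1878.01ms=39/14b +144.462ms=3/14b
8) 2022.472ms=3b +505.618ms=3/4b
9) 2528.09ms=15/4b +505.618ms=3/4b
10) 3033.708ms=9/2b +252.809ms=3/8b
11) 3286.517ms=39/8b +252.809ms=3/8b
12) 3539.326ms=21/4b +505.618ms=3/4b
Σ=6b of 6 (89bpm 3/4) — PASS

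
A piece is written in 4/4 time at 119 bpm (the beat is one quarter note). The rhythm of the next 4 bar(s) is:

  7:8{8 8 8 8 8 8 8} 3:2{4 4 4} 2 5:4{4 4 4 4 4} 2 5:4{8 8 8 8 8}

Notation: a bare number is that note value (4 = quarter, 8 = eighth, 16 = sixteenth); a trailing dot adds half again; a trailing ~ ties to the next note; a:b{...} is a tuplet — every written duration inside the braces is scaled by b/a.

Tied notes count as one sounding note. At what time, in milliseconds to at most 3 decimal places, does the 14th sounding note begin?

1. 0.0ms @ 0 + 288.115ms (4/7)
2. 288.115ms @ 4/7 + 288.115ms (4/7)
3. 576.23ms @ 8/7 + 288.115ms (4/7)
4. 864.346ms @ 12/7 + 288.115ms (4/7)
5. 1152.461ms @ 16/7 + 288.115ms (4/7)
6. 1440.576ms @ 20/7 + 288.115ms (4/7)
7. 1728.691ms @ 24/7 + 288.115ms (4/7)
8. 2016.807ms @ 4 + 336.134ms (2/3)
9. 2352.941ms @ 14/3 + 336.134ms (2/3)
10. 2689.076ms @ 16/3 + 336.134ms (2/3)
11. 3025.21ms @ 6 + 1008.403ms (2)
12. 4033.613ms @ 8 + 403.361ms (4/5)
13. 4436.975ms @ 44/5 + 403.361ms (4/5)
14. 4840.336ms @ 48/5 + 403.361ms (4/5)
15. 5243.697ms @ 52/5 + 403.361ms (4/5)
16. 5647.059ms @ 56/5 + 403.361ms (4/5)
17. 6050.42ms @ 12 + 1008.403ms (2)
18. 7058.824ms @ 14 + 201.681ms (2/5)
19. 7260.504ms @ 72/5 + 201.681ms (2/5)
20. 7462.185ms @ 74/5 + 201.681ms (2/5)
21. 7663.866ms @ 76/5 + 201.681ms (2/5)
22. 7865.546ms @ 78/5 + 201.681ms (2/5)

note 14 onset = 48/5b = 4840.336ms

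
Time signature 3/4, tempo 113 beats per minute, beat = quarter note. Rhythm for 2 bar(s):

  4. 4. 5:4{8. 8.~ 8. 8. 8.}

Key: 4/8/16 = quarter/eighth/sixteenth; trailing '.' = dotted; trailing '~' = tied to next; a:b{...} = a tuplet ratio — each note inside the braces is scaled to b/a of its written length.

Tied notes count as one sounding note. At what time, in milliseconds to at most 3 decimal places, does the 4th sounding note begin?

1. 0.0ms @ 0 + 796.46ms (3/2)
2. 796.46ms @ 3/2 + 796.46ms (3/2)
3. 1592.92ms @ 3 + 318.584ms (3/5)
4. 1911.504ms @ 18/5 + 637.168ms (6/5)
5. 2548.673ms @ 24/5 + 318.584ms (3/5)
6. 2867.257ms @ 27/5 + 318.584ms (3/5)

note 4 onset = 18/5b = 1911.504ms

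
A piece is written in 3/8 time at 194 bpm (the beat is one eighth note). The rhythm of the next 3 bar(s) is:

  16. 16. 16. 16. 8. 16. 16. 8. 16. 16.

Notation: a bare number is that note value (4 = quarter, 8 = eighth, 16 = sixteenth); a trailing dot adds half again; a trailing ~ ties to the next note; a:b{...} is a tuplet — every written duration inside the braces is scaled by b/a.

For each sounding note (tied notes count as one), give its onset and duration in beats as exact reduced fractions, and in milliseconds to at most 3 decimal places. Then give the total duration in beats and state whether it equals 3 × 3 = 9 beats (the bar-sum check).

1) 0.0ms=0b +231.959ms=3/4b
2) 231.959ms=3/4b +231.959ms=3/4b
3) 463.918ms=3/2b +231.959ms=3/4b
4) 695.876ms=9/4b +231.959ms=3/4b
5) 927.835ms=3b +463.918ms=3/2b
6) 1391.753ms=9/2b +231.959ms=3/4b
7) 1623.711ms=21/4b +231.959ms=3/4b
8) 1855.67ms=6b +463.918ms=3/2b
9) 2319.588ms=15/2b +231.959ms=3/4b
10) 2551.546ms=33/4b +231.959ms=3/4b
Σ=9b of 9 (194bpm 3/8) — PASS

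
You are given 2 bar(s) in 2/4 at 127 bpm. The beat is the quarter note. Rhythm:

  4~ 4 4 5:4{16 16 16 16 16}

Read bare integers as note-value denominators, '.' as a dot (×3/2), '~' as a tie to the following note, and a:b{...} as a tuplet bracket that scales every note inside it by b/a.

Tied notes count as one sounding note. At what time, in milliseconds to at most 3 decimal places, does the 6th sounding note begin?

1. 0.0ms @ 0 + 944.882ms (2)
2. 944.882ms @ 2 + 472.441ms (1)
3. 1417.323ms @ 3 + 94.488ms (1/5)
4. 1511.811ms @ 16/5 + 94.488ms (1/5)
5. 1606.299ms @ 17/5 + 94.488ms (1/5)
6. 1700.787ms @ 18/5 + 94.488ms (1/5)
7. 1795.276ms @ 19/5 + 94.488ms (1/5)

note 6 onset = 18/5b = 1700.787ms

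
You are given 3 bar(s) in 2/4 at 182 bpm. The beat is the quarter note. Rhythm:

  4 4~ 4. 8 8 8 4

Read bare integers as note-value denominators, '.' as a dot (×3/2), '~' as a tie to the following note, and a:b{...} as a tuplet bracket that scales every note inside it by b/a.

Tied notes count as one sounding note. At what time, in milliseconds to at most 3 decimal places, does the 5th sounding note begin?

1. 0.0ms @ 0 + 329.67ms (1)
2. 329.67ms @ 1 + 824.176ms (5/2)
3. 1153.846ms @ 7/2 + 164.835ms (1/2)
4. 1318.681ms @ 4 + 164.835ms (1/2)
5. 1483.516ms @ 9/2 + 164.835ms (1/2)
6. 1648.352ms @ 5 + 329.67ms (1)

note 5 onset = 9/2b = 1483.516ms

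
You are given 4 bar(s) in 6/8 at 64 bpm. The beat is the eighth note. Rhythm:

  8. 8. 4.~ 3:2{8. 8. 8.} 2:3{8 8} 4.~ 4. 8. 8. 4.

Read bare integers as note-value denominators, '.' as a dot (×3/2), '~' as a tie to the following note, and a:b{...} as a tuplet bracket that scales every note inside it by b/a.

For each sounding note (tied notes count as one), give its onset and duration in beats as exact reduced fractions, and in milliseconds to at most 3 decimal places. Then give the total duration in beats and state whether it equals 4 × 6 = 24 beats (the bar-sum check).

1) 0.0ms=0b +1406.25ms=3/2b
2) 1406.25ms=3/2b +1406.25ms=3/2b
3) 2812.5ms=3b +3750.0ms=4b
4) 6562.5ms=7b +937.5ms=1b
5) 7500.0ms=8b +937.5ms=1b
6) 8437.5ms=9b +1406.25ms=3/2b
7) 9843.75ms=21/2b +1406.25ms=3/2b
8) 11250.0ms=12b +5625.0ms=6b
9) 16875.0ms=18b +1406.25ms=3/2b
10) 18281.25ms=39/2b +1406.25ms=3/2b
11) 19687.5ms=21b +2812.5ms=3b
Σ=24b of 24 (64bpm 6/8) — PASS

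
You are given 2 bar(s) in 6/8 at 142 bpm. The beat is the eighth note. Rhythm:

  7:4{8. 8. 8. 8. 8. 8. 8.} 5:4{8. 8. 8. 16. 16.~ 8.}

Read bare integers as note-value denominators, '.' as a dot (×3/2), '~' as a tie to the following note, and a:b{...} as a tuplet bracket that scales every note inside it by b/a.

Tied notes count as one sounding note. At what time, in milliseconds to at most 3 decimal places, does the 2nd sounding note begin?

1. 0.0ms @ 0 + 362.173ms (6/7)
2. 362.173ms @ 6/7 + 362.173ms (6/7)
3. 724.346ms @ 12/7 + 362.173ms (6/7)
4. 1086.519ms @ 18/7 + 362.173ms (6/7)
5. 1448.692ms @ 24/7 + 362.173ms (6/7)
6. 1810.865ms @ 30/7 + 362.173ms (6/7)
7. 2173.038ms @ 36/7 + 362.173ms (6/7)
8. 2535.211ms @ 6 + 507.042ms (6/5)
9. 3042.254ms @ 36/5 + 507.042ms (6/5)
10. 3549.296ms @ 42/5 + 507.042ms (6/5)
11. 4056.338ms @ 48/5 + 253.521ms (3/5)
12. 4309.859ms @ 51/5 + 760.563ms (9/5)

note 2 onset = 6/7b = 362.173ms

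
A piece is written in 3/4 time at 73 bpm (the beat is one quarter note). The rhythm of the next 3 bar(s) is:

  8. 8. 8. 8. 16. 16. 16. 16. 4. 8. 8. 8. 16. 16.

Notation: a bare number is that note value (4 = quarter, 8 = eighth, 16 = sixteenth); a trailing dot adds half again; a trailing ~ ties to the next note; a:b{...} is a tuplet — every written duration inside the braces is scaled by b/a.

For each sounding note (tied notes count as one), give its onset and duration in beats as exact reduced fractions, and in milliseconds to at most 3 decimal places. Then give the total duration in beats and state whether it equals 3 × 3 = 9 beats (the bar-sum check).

1) 0.0ms=0b +616.438ms=3/4b
2) 616.438ms=3/4b +616.438ms=3/4b
3) 1232.877ms=3/2b +616.438ms=3/4b
4) 1849.315ms=9/4b +616.438ms=3/4b
5) 2465.753ms=3b +308.219ms=3/8b
6) 2773.973ms=27/8b +308.219ms=3/8b
7) 3082.192ms=15/4b +308.219ms=3/8b
8) 3390.411ms=33/8b +308.219ms=3/8b
9) 3698.63ms=9/2b +1232.877ms=3/2b
10) 4931.507ms=6b +616.438ms=3/4b
11) 5547.945ms=27/4b +616.438ms=3/4b
12) 6164.384ms=15/2b +616.438ms=3/4b
13) 6780.822ms=33/4b +308.219ms=3/8b
14) 7089.041ms=69/8b +308.219ms=3/8b
Σ=9b of 9 (73bpm 3/4) — PASS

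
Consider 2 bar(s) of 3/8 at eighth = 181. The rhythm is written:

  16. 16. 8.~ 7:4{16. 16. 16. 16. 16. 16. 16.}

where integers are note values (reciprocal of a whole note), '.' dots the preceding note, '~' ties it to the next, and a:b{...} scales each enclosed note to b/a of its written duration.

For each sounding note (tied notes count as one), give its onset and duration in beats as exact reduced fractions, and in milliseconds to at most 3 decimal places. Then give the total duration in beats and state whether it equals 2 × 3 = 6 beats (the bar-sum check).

1) 0.0ms=0b +248.619ms=3/4b
2) 248.619ms=3/4b +248.619ms=3/4b
3) 497.238ms=3/2b +639.305ms=27/14b
4) 1136.543ms=24/7b +142.068ms=3/7b
5) 1278.611ms=27/7b +142.068ms=3/7b
6) 1420.679ms=30/7b +142.068ms=3/7b
7) 1562.747ms=33/7b +142.068ms=3/7b
8) 1704.815ms=36/7b +142.068ms=3/7b
9) 1846.882ms=39/7b +142.068ms=3/7b
Σ=6b of 6 (181bpm 3/8) — PASS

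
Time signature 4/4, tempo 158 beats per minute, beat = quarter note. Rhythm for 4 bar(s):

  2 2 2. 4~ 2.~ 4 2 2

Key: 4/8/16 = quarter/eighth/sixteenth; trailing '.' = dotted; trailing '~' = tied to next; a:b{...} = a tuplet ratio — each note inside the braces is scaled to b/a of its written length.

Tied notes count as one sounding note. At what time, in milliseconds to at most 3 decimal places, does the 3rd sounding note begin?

note 3 onset = 4b = 1518.987ms

1. 0.0ms @ 0 + 759.494ms (2)
2. 759.494ms @ 2 + 759.494ms (2)
3. 1518.987ms @ 4 + 1139.241ms (3)
4. 2658.228ms @ 7 + 1898.734ms (5)
5. 4556.962ms @ 12 + 759.494ms (2)
6. 5316.456ms @ 14 + 759.494ms (2)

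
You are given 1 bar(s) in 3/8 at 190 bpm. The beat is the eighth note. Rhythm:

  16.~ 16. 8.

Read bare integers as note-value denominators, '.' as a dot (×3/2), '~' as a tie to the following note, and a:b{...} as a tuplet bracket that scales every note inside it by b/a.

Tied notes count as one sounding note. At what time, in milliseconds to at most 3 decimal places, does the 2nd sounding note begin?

1. 0.0ms @ 0 + 473.684ms (3/2)
2. 473.684ms @ 3/2 + 473.684ms (3/2)

note 2 onset = 3/2b = 473.684ms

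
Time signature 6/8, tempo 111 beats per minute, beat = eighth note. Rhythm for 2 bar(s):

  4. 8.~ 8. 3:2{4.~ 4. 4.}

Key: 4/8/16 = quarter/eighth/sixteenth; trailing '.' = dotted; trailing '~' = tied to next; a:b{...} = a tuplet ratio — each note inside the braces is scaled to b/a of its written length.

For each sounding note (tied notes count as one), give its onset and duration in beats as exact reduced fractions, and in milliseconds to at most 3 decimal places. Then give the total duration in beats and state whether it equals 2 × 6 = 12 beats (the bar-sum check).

1) 0.0ms=0b +1621.622ms=3b
2) 1621.622ms=3b +1621.622ms=3b
3) 3243.243ms=6b +2162.162ms=4b
4) 5405.405ms=10b +1081.081ms=2b
Σ=12b of 12 (111bpm 6/8) — PASS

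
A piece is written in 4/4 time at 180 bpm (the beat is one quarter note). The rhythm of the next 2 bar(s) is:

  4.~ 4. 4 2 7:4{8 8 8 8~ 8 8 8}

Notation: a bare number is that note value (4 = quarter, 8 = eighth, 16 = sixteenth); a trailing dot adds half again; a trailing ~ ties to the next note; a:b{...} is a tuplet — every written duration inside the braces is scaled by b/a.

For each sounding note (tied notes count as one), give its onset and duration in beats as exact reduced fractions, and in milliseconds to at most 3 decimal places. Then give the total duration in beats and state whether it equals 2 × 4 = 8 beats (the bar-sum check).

1) 0.0ms=0b +1000.0ms=3b
2) 1000.0ms=3b +333.333ms=1b
3) 1333.333ms=4b +666.667ms=2b
4) 2000.0ms=6b +95.238ms=2/7b
5) 2095.238ms=44/7b +95.238ms=2/7b
6) 2190.476ms=46/7b +95.238ms=2/7b
7) 2285.714ms=48/7b +190.476ms=4/7b
8) 2476.19ms=52/7b +95.238ms=2/7b
9) 2571.429ms=54/7b +95.238ms=2/7b
Σ=8b of 8 (180bpm 4/4) — PASS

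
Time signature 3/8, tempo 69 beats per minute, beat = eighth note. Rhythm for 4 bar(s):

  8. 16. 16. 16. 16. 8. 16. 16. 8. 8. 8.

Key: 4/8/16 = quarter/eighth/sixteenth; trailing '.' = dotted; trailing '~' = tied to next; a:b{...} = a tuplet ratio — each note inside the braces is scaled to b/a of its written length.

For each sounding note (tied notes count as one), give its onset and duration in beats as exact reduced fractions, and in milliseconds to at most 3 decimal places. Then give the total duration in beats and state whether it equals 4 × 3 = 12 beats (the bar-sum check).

1) 0.0ms=0b +1304.348ms=3/2b
2) 1304.348ms=3/2b +652.174ms=3/4b
3) 1956.522ms=9/4b +652.174ms=3/4b
4) 2608.696ms=3b +652.174ms=3/4b
5) 3260.87ms=15/4b +652.174ms=3/4b
6) 3913.043ms=9/2b +1304.348ms=3/2b
7) 5217.391ms=6b +652.174ms=3/4b
8) 5869.565ms=27/4b +652.174ms=3/4b
9) 6521.739ms=15/2b +1304.348ms=3/2b
10) 7826.087ms=9b +1304.348ms=3/2b
11) 9130.435ms=21/2b +1304.348ms=3/2b
Σ=12b of 12 (69bpm 3/8) — PASS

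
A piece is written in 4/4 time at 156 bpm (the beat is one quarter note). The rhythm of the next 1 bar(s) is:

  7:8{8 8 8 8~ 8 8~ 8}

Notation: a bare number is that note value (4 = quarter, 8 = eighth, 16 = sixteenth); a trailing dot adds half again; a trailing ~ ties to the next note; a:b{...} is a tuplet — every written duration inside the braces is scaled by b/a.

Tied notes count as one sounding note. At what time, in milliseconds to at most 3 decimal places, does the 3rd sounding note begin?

1. 0.0ms @ 0 + 219.78ms (4/7)
2. 219.78ms @ 4/7 + 219.78ms (4/7)
3. 439.56ms @ 8/7 + 219.78ms (4/7)
4. 659.341ms @ 12/7 + 439.56ms (8/7)
5. 1098.901ms @ 20/7 + 439.56ms (8/7)

note 3 onset = 8/7b = 439.56ms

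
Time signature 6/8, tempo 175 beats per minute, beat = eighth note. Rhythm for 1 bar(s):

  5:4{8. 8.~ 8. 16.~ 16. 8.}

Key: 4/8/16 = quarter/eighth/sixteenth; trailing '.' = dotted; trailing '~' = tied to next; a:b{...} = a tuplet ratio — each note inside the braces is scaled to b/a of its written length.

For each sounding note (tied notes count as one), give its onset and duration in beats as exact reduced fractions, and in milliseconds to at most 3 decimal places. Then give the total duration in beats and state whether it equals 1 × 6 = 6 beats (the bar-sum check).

1) 0.0ms=0b +411.429ms=6/5b
2) 411.429ms=6/5b +822.857ms=12/5b
3) 1234.286ms=18/5b +411.429ms=6/5b
4) 1645.714ms=24/5b +411.429ms=6/5b
Σ=6b of 6 (175bpm 6/8) — PASS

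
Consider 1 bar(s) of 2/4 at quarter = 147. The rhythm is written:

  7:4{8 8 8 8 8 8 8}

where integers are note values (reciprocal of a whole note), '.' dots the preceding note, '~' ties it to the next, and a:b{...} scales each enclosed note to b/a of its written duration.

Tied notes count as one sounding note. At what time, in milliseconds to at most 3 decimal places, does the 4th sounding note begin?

1. 0.0ms @ 0 + 116.618ms (2/7)
2. 116.618ms @ 2/7 + 116.618ms (2/7)
3. 233.236ms @ 4/7 + 116.618ms (2/7)
4. 349.854ms @ 6/7 + 116.618ms (2/7)
5. 466.472ms @ 8/7 + 116.618ms (2/7)
6. 583.09ms @ 10/7 + 116.618ms (2/7)
7. 699.708ms @ 12/7 + 116.618ms (2/7)

note 4 onset = 6/7b = 349.854ms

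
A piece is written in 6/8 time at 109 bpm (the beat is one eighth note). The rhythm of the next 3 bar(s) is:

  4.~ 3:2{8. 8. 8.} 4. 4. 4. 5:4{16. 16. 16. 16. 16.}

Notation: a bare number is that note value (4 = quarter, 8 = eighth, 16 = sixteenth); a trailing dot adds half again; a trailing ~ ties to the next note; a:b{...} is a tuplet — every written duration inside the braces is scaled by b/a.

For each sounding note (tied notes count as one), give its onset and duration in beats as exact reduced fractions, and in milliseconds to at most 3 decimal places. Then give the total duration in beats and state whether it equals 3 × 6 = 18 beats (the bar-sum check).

1) 0.0ms=0b +2201.835ms=4b
2) 2201.835ms=4b +550.459ms=1b
3) 2752.294ms=5b +550.459ms=1b
4) 3302.752ms=6b +1651.376ms=3b
5) 4954.128ms=9b +1651.376ms=3b
6) 6605.505ms=12b +1651.376ms=3b
7) 8256.881ms=15b +330.275ms=3/5b
8) 8587.156ms=78/5b +330.275ms=3/5b
9) 8917.431ms=81/5b +330.275ms=3/5b
10) 9247.706ms=84/5b +330.275ms=3/5b
11) 9577.982ms=87/5b +330.275ms=3/5b
Σ=18b of 18 (109bpm 6/8) — PASS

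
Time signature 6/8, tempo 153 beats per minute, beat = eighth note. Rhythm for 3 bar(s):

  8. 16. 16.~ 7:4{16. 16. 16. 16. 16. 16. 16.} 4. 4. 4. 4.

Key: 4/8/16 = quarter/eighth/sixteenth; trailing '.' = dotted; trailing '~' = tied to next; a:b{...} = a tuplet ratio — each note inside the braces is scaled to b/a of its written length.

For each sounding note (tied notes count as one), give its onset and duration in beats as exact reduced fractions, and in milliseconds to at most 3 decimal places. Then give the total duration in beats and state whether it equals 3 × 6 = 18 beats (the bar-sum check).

1) 0.0ms=0b +588.235ms=3/2b
2) 588.235ms=3/2b +294.118ms=3/4b
3) 882.353ms=9/4b +462.185ms=33/28b
4) 1344.538ms=24/7b +168.067ms=3/7b
5) 1512.605ms=27/7b +168.067ms=3/7b
6) 1680.672ms=30/7b +168.067ms=3/7b
7) 1848.739ms=33/7b +168.067ms=3/7b
8) 2016.807ms=36/7b +168.067ms=3/7b
9) 2184.874ms=39/7b +168.067ms=3/7b
10) 2352.941ms=6b +1176.471ms=3b
11) 3529.412ms=9b +1176.471ms=3b
12) 4705.882ms=12b +1176.471ms=3b
13) 5882.353ms=15b +1176.471ms=3b
Σ=18b of 18 (153bpm 6/8) — PASS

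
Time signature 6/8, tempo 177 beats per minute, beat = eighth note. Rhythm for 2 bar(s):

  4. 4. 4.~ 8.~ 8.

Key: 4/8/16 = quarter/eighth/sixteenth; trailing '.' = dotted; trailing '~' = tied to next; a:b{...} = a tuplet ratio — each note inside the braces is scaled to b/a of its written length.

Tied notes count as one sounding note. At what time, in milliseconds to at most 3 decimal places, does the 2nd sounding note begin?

1. 0.0ms @ 0 + 1016.949ms (3)
2. 1016.949ms @ 3 + 1016.949ms (3)
3. 2033.898ms @ 6 + 2033.898ms (6)

note 2 onset = 3b = 1016.949ms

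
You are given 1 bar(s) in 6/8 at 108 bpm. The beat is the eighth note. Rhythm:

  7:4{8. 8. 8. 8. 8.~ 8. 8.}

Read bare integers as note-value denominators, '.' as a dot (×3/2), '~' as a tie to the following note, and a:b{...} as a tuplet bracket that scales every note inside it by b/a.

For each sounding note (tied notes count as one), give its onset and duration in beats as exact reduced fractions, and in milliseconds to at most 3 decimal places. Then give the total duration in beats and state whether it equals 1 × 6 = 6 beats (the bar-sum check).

1) 0.0ms=0b +476.19ms=6/7b
2) 476.19ms=6/7b +476.19ms=6/7b
3) 952.381ms=12/7b +476.19ms=6/7b
4) 1428.571ms=18/7b +476.19ms=6/7b
5) 1904.762ms=24/7b +952.381ms=12/7b
6) 2857.143ms=36/7b +476.19ms=6/7b
Σ=6b of 6 (108bpm 6/8) — PASS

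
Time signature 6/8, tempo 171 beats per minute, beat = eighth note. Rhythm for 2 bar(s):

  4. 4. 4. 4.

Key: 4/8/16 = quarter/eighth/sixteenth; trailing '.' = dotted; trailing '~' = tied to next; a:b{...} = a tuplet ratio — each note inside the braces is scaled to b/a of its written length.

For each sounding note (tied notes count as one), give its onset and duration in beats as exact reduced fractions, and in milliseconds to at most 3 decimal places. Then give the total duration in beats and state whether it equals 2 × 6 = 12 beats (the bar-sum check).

1) 0.0ms=0b +1052.632ms=3b
2) 1052.632ms=3b +1052.632ms=3b
3) 2105.263ms=6b +1052.632ms=3b
4) 3157.895ms=9b +1052.632ms=3b
Σ=12b of 12 (171bpm 6/8) — PASS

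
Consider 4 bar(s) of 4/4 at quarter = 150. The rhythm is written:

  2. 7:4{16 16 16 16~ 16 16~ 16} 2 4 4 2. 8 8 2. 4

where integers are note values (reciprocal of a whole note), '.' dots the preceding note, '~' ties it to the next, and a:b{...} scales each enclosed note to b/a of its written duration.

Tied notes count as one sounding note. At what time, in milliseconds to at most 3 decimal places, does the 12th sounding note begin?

note 12 onset = 23/2b = 4600.0ms

1. 0.0ms @ 0 + 1200.0ms (3)
2. 1200.0ms @ 3 + 57.143ms (1/7)
3. 1257.143ms @ 22/7 + 57.143ms (1/7)
4. 1314.286ms @ 23/7 + 57.143ms (1/7)
5. 1371.429ms @ 24/7 + 114.286ms (2/7)
6. 1485.714ms @ 26/7 + 114.286ms (2/7)
7. 1600.0ms @ 4 + 800.0ms (2)
8. 2400.0ms @ 6 + 400.0ms (1)
9. 2800.0ms @ 7 + 400.0ms (1)
10. 3200.0ms @ 8 + 1200.0ms (3)
11. 4400.0ms @ 11 + 200.0ms (1/2)
12. 4600.0ms @ 23/2 + 200.0ms (1/2)
13. 4800.0ms @ 12 + 1200.0ms (3)
14. 6000.0ms @ 15 + 400.0ms (1)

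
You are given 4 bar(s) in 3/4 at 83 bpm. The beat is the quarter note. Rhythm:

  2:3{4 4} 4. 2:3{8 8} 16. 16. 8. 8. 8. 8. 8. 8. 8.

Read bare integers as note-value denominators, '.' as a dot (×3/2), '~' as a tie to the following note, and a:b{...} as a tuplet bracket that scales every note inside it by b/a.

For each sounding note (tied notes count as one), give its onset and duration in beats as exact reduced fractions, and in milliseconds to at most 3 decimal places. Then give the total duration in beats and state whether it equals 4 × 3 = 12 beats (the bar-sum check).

1) 0.0ms=0b +1084.337ms=3/2b
2) 1084.337ms=3/2b +1084.337ms=3/2b
3) 2168.675ms=3b +1084.337ms=3/2b
4) 3253.012ms=9/2b +542.169ms=3/4b
5) 3795.181ms=21/4b +542.169ms=3/4b
6) 4337.349ms=6b +271.084ms=3/8b
7) 4608.434ms=51/8b +271.084ms=3/8b
8) 4879.518ms=27/4b +542.169ms=3/4b
9) 5421.687ms=15/2b +542.169ms=3/4b
10) 5963.855ms=33/4b +542.169ms=3/4b
11) 6506.024ms=9b +542.169ms=3/4b
12) 7048.193ms=39/4b +542.169ms=3/4b
13) 7590.361ms=21/2b +542.169ms=3/4b
14) 8132.53ms=45/4b +542.169ms=3/4b
Σ=12b of 12 (83bpm 3/4) — PASS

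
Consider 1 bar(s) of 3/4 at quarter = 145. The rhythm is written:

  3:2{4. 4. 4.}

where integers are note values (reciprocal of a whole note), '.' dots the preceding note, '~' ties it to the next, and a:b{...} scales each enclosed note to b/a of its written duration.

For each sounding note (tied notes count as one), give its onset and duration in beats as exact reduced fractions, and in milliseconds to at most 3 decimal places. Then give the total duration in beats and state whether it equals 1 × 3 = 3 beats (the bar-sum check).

1) 0.0ms=0b +413.793ms=1b
2) 413.793ms=1b +413.793ms=1b
3) 827.586ms=2b +413.793ms=1b
Σ=3b of 3 (145bpm 3/4) — PASS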